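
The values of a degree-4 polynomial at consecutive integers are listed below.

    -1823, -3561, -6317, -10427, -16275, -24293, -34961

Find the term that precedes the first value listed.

-815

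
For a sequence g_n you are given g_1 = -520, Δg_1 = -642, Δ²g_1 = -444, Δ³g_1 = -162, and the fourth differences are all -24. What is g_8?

-20848

Build the table forward from the leading diagonal:
Δ⁴: -24, -24, -24, -24, -24, -24, -24, -24
Δ³: -162, -186, -210, -234, -258, -282, -306, -330
Δ²: -444, -606, -792, -1002, -1236, -1494, -1776, -2082
Δ: -642, -1086, -1692, -2484, -3486, -4722, -6216, -7992
g: -520, -1162, -2248, -3940, -6424, -9910, -14632, -20848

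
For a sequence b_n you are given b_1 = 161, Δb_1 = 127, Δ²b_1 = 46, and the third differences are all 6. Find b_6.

1316

Build the table forward from the leading diagonal:
Δ³: 6  6  6  6  6  6
Δ²: 46  52  58  64  70  76
Δ: 127  173  225  283  347  417
b: 161  288  461  686  969  1316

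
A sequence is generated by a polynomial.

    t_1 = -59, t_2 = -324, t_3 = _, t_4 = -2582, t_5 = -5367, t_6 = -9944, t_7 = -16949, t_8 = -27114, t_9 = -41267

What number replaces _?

-1049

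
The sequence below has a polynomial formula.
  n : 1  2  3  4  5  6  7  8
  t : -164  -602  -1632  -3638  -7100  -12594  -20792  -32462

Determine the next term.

-48468

-438  -1030  -2006  -3462  -5494  -8198  -11670
-592  -976  -1456  -2032  -2704  -3472
-384  -480  -576  -672  -768
-96  -96  -96  -96
Fourth differences constant at -96.
-768 − 96 = -864;  -3472 − 864 = -4336;  -11670 − 4336 = -16006;  -32462 − 16006 = -48468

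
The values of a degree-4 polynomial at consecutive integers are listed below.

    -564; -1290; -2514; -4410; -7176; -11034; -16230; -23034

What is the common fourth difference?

-24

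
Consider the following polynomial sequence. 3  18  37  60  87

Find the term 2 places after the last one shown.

153

First differences: 15, 19, 23, 27
Second differences: 4, 4, 4
Second differences constant at 4.
27 + 4 = 31;  87 + 31 = 118
31 + 4 = 35;  118 + 35 = 153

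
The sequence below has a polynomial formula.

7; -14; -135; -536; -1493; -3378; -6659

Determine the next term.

First differences: -21 , -121 , -401 , -957 , -1885 , -3281
Second differences: -100 , -280 , -556 , -928 , -1396
Third differences: -180 , -276 , -372 , -468
Fourth differences: -96 , -96 , -96
Fourth differences constant at -96.
-468 − 96 = -564;  -1396 − 564 = -1960;  -3281 − 1960 = -5241;  -6659 − 5241 = -11900

-11900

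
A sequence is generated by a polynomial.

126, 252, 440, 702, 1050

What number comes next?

Δ: 126  188  262  348
Δ²: 62  74  86
Δ³: 12  12
Third differences constant at 12.
86 + 12 = 98;  348 + 98 = 446;  1050 + 446 = 1496

1496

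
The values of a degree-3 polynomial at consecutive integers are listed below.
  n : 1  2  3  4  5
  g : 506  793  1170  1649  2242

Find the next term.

2961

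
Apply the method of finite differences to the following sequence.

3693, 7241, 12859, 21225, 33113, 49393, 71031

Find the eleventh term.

First differences: 3548 , 5618 , 8366 , 11888 , 16280 , 21638
Second differences: 2070 , 2748 , 3522 , 4392 , 5358
Third differences: 678 , 774 , 870 , 966
Fourth differences: 96 , 96 , 96
The fourth differences are constant (96).
966 + 96 = 1062;  5358 + 1062 = 6420;  21638 + 6420 = 28058;  71031 + 28058 = 99089
1062 + 96 = 1158;  6420 + 1158 = 7578;  28058 + 7578 = 35636;  99089 + 35636 = 134725
1158 + 96 = 1254;  7578 + 1254 = 8832;  35636 + 8832 = 44468;  134725 + 44468 = 179193
1254 + 96 = 1350;  8832 + 1350 = 10182;  44468 + 10182 = 54650;  179193 + 54650 = 233843

233843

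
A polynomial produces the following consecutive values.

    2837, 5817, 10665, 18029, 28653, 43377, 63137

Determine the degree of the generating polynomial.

First differences: 2980, 4848, 7364, 10624, 14724, 19760
Second differences: 1868, 2516, 3260, 4100, 5036
Third differences: 648, 744, 840, 936
Fourth differences: 96, 96, 96
The fourth differences are constant, so the polynomial has degree 4.

4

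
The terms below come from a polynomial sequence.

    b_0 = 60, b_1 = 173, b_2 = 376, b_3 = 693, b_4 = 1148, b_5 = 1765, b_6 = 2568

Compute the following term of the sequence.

113, 203, 317, 455, 617, 803
90, 114, 138, 162, 186
24, 24, 24, 24
Constant third difference = 24, so extend:
186 + 24 = 210;  803 + 210 = 1013;  2568 + 1013 = 3581

3581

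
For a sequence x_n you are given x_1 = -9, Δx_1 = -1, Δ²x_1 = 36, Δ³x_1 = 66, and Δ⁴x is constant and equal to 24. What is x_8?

Build the table forward from the leading diagonal:
D4: 24  24  24  24  24  24  24  24
D3: 66  90  114  138  162  186  210  234
D2: 36  102  192  306  444  606  792  1002
D1: -1  35  137  329  635  1079  1685  2477
x: -9  -10  25  162  491  1126  2205  3890

3890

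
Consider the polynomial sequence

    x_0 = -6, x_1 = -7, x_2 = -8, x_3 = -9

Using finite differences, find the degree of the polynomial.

1

Δ: -1, -1, -1
The first differences are constant, so the polynomial has degree 1.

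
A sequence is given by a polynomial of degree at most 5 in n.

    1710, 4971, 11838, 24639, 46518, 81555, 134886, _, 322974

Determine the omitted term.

212823

Using the first 7 terms:
3261  6867  12801  21879  35037  53331
3606  5934  9078  13158  18294
2328  3144  4080  5136
816  936  1056
120  120
Constant fifth difference = 120.
Extend forward: 1056 + 120 = 1176;  5136 + 1176 = 6312;  18294 + 6312 = 24606;  53331 + 24606 = 77937;  134886 + 77937 = 212823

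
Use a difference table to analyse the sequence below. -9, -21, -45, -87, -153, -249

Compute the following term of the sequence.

-381

-12, -24, -42, -66, -96
-12, -18, -24, -30
-6, -6, -6
Third differences constant at -6.
-30 − 6 = -36;  -96 − 36 = -132;  -249 − 132 = -381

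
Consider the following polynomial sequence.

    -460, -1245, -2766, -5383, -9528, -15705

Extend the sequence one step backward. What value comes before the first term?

-123

First differences: -785, -1521, -2617, -4145, -6177
Second differences: -736, -1096, -1528, -2032
Third differences: -360, -432, -504
Fourth differences: -72, -72
The fourth differences are constant at -72.
Work back: -360 + 72 = -288;  -736 + 288 = -448;  -785 + 448 = -337;  -460 + 337 = -123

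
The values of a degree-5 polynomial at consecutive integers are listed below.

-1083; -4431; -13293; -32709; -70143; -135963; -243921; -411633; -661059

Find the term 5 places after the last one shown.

D1: -3348  -8862  -19416  -37434  -65820  -107958  -167712  -249426
D2: -5514  -10554  -18018  -28386  -42138  -59754  -81714
D3: -5040  -7464  -10368  -13752  -17616  -21960
D4: -2424  -2904  -3384  -3864  -4344
D5: -480  -480  -480  -480
The fifth differences are constant (-480).
-4344 − 480 = -4824;  -21960 − 4824 = -26784;  -81714 − 26784 = -108498;  -249426 − 108498 = -357924;  -661059 − 357924 = -1018983
-4824 − 480 = -5304;  -26784 − 5304 = -32088;  -108498 − 32088 = -140586;  -357924 − 140586 = -498510;  -1018983 − 498510 = -1517493
-5304 − 480 = -5784;  -32088 − 5784 = -37872;  -140586 − 37872 = -178458;  -498510 − 178458 = -676968;  -1517493 − 676968 = -2194461
-5784 − 480 = -6264;  -37872 − 6264 = -44136;  -178458 − 44136 = -222594;  -676968 − 222594 = -899562;  -2194461 − 899562 = -3094023
-6264 − 480 = -6744;  -44136 − 6744 = -50880;  -222594 − 50880 = -273474;  -899562 − 273474 = -1173036;  -3094023 − 1173036 = -4267059

-4267059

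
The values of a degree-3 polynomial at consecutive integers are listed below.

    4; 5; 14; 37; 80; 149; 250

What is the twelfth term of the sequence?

1445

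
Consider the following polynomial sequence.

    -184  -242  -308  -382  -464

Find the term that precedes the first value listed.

-134

-58, -66, -74, -82
-8, -8, -8
The second differences are constant at -8.
Work back: -58 + 8 = -50;  -184 + 50 = -134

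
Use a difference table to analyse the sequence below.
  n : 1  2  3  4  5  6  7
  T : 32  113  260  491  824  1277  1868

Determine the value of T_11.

81 , 147 , 231 , 333 , 453 , 591
66 , 84 , 102 , 120 , 138
18 , 18 , 18 , 18
Third differences constant at 18.
138 + 18 = 156;  591 + 156 = 747;  1868 + 747 = 2615
156 + 18 = 174;  747 + 174 = 921;  2615 + 921 = 3536
174 + 18 = 192;  921 + 192 = 1113;  3536 + 1113 = 4649
192 + 18 = 210;  1113 + 210 = 1323;  4649 + 1323 = 5972

5972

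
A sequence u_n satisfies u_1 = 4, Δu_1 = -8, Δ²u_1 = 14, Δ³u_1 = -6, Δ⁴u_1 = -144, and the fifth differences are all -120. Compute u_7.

-2834

Build the table forward from the leading diagonal:
Δ⁵: -120, -120, -120, -120, -120, -120, -120
Δ⁴: -144, -264, -384, -504, -624, -744, -864
Δ³: -6, -150, -414, -798, -1302, -1926, -2670
Δ²: 14, 8, -142, -556, -1354, -2656, -4582
Δ: -8, 6, 14, -128, -684, -2038, -4694
u: 4, -4, 2, 16, -112, -796, -2834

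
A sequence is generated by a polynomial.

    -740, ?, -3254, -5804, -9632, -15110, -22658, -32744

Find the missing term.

-1658

Using the last 6 terms:
Δ: -2550, -3828, -5478, -7548, -10086
Δ²: -1278, -1650, -2070, -2538
Δ³: -372, -420, -468
Δ⁴: -48, -48
Constant fourth difference = -48.
Extend backward: -372 + 48 = -324;  -1278 + 324 = -954;  -2550 + 954 = -1596;  -3254 + 1596 = -1658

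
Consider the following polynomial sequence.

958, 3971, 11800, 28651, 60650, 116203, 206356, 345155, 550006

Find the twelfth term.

1792891

First differences: 3013, 7829, 16851, 31999, 55553, 90153, 138799, 204851
Second differences: 4816, 9022, 15148, 23554, 34600, 48646, 66052
Third differences: 4206, 6126, 8406, 11046, 14046, 17406
Fourth differences: 1920, 2280, 2640, 3000, 3360
Fifth differences: 360, 360, 360, 360
The fifth differences are constant (360).
3360 + 360 = 3720;  17406 + 3720 = 21126;  66052 + 21126 = 87178;  204851 + 87178 = 292029;  550006 + 292029 = 842035
3720 + 360 = 4080;  21126 + 4080 = 25206;  87178 + 25206 = 112384;  292029 + 112384 = 404413;  842035 + 404413 = 1246448
4080 + 360 = 4440;  25206 + 4440 = 29646;  112384 + 29646 = 142030;  404413 + 142030 = 546443;  1246448 + 546443 = 1792891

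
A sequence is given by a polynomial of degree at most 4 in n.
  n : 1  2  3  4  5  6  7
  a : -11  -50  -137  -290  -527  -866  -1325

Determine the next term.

-39, -87, -153, -237, -339, -459
-48, -66, -84, -102, -120
-18, -18, -18, -18
Constant third difference = -18, so extend:
-120 − 18 = -138;  -459 − 138 = -597;  -1325 − 597 = -1922

-1922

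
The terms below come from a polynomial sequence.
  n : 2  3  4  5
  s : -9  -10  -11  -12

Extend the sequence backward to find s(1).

First differences: -1, -1, -1
The first differences are constant at -1.
Work back: -9 + 1 = -8

-8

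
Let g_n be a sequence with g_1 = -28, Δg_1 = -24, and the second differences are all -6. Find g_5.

Build the table forward from the leading diagonal:
D2: -6, -6, -6, -6, -6
D1: -24, -30, -36, -42, -48
g: -28, -52, -82, -118, -160

-160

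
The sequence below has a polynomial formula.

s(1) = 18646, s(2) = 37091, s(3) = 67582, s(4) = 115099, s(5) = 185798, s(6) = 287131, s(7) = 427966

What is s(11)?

1619966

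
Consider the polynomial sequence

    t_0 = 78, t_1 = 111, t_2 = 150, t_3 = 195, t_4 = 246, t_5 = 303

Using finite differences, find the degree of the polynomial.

First differences: 33, 39, 45, 51, 57
Second differences: 6, 6, 6, 6
The second differences are constant, so the polynomial has degree 2.

2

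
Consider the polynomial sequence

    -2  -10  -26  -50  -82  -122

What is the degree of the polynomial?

2

-8, -16, -24, -32, -40
-8, -8, -8, -8
The second differences are constant, so the polynomial has degree 2.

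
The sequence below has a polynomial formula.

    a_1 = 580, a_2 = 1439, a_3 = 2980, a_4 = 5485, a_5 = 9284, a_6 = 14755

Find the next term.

22324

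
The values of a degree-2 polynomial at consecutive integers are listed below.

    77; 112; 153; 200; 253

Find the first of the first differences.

D1: 35, 41, 47, 53
D2: 6, 6, 6

35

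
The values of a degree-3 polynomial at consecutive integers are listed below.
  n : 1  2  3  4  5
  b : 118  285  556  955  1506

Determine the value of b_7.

Δ: 167, 271, 399, 551
Δ²: 104, 128, 152
Δ³: 24, 24
The third differences are constant (24).
152 + 24 = 176;  551 + 176 = 727;  1506 + 727 = 2233
176 + 24 = 200;  727 + 200 = 927;  2233 + 927 = 3160

3160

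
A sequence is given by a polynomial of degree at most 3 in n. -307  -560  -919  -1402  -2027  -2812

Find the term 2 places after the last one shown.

-253 , -359 , -483 , -625 , -785
-106 , -124 , -142 , -160
-18 , -18 , -18
Third differences constant at -18.
-160 − 18 = -178;  -785 − 178 = -963;  -2812 − 963 = -3775
-178 − 18 = -196;  -963 − 196 = -1159;  -3775 − 1159 = -4934

-4934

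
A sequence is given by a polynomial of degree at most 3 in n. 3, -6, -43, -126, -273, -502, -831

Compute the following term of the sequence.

First differences: -9 , -37 , -83 , -147 , -229 , -329
Second differences: -28 , -46 , -64 , -82 , -100
Third differences: -18 , -18 , -18 , -18
Third differences constant at -18.
-100 − 18 = -118;  -329 − 118 = -447;  -831 − 447 = -1278

-1278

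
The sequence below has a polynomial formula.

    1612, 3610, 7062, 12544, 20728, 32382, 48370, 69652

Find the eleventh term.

1998  3452  5482  8184  11654  15988  21282
1454  2030  2702  3470  4334  5294
576  672  768  864  960
96  96  96  96
Constant fourth difference = 96, so extend:
960 + 96 = 1056;  5294 + 1056 = 6350;  21282 + 6350 = 27632;  69652 + 27632 = 97284
1056 + 96 = 1152;  6350 + 1152 = 7502;  27632 + 7502 = 35134;  97284 + 35134 = 132418
1152 + 96 = 1248;  7502 + 1248 = 8750;  35134 + 8750 = 43884;  132418 + 43884 = 176302

176302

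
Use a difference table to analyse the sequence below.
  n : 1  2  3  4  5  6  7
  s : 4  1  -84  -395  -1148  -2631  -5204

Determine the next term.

-9299

Δ: -3, -85, -311, -753, -1483, -2573
Δ²: -82, -226, -442, -730, -1090
Δ³: -144, -216, -288, -360
Δ⁴: -72, -72, -72
The fourth differences are constant (-72).
-360 − 72 = -432;  -1090 − 432 = -1522;  -2573 − 1522 = -4095;  -5204 − 4095 = -9299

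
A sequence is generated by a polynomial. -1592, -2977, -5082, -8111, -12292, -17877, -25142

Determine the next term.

-34387

Δ: -1385 , -2105 , -3029 , -4181 , -5585 , -7265
Δ²: -720 , -924 , -1152 , -1404 , -1680
Δ³: -204 , -228 , -252 , -276
Δ⁴: -24 , -24 , -24
Constant fourth difference = -24, so extend:
-276 − 24 = -300;  -1680 − 300 = -1980;  -7265 − 1980 = -9245;  -25142 − 9245 = -34387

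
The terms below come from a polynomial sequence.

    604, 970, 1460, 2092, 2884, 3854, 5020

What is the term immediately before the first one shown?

344

Δ: 366, 490, 632, 792, 970, 1166
Δ²: 124, 142, 160, 178, 196
Δ³: 18, 18, 18, 18
The third differences are constant at 18.
Work back: 124 − 18 = 106;  366 − 106 = 260;  604 − 260 = 344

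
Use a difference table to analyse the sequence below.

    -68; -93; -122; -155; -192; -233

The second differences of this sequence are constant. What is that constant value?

-4

D1: -25, -29, -33, -37, -41
D2: -4, -4, -4, -4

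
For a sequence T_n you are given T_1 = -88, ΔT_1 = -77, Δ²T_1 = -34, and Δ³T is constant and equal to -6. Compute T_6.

-873

Build the table forward from the leading diagonal:
D3: -6, -6, -6, -6, -6, -6
D2: -34, -40, -46, -52, -58, -64
D1: -77, -111, -151, -197, -249, -307
T: -88, -165, -276, -427, -624, -873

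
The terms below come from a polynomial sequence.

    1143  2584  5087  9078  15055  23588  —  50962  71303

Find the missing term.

35319

Using the first 6 terms:
Δ: 1441  2503  3991  5977  8533
Δ²: 1062  1488  1986  2556
Δ³: 426  498  570
Δ⁴: 72  72
Constant fourth difference = 72.
Extend forward: 570 + 72 = 642;  2556 + 642 = 3198;  8533 + 3198 = 11731;  23588 + 11731 = 35319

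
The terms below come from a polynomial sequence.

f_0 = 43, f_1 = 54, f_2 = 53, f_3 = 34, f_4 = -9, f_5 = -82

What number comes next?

-191

Δ: 11, -1, -19, -43, -73
Δ²: -12, -18, -24, -30
Δ³: -6, -6, -6
Constant third difference = -6, so extend:
-30 − 6 = -36;  -73 − 36 = -109;  -82 − 109 = -191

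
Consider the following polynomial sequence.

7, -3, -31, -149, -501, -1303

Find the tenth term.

-15851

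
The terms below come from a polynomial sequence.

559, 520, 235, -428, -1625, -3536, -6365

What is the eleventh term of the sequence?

-39 , -285 , -663 , -1197 , -1911 , -2829
-246 , -378 , -534 , -714 , -918
-132 , -156 , -180 , -204
-24 , -24 , -24
The fourth differences are constant (-24).
-204 − 24 = -228;  -918 − 228 = -1146;  -2829 − 1146 = -3975;  -6365 − 3975 = -10340
-228 − 24 = -252;  -1146 − 252 = -1398;  -3975 − 1398 = -5373;  -10340 − 5373 = -15713
-252 − 24 = -276;  -1398 − 276 = -1674;  -5373 − 1674 = -7047;  -15713 − 7047 = -22760
-276 − 24 = -300;  -1674 − 300 = -1974;  -7047 − 1974 = -9021;  -22760 − 9021 = -31781

-31781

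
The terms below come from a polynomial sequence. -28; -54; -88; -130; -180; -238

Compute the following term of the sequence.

-304

Δ: -26 , -34 , -42 , -50 , -58
Δ²: -8 , -8 , -8 , -8
Constant second difference = -8, so extend:
-58 − 8 = -66;  -238 − 66 = -304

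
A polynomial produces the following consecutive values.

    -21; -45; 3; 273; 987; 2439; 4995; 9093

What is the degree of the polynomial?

Δ: -24, 48, 270, 714, 1452, 2556, 4098
Δ²: 72, 222, 444, 738, 1104, 1542
Δ³: 150, 222, 294, 366, 438
Δ⁴: 72, 72, 72, 72
The fourth differences are constant, so the polynomial has degree 4.

4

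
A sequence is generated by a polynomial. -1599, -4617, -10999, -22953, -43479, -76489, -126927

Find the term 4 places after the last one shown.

-3018, -6382, -11954, -20526, -33010, -50438
-3364, -5572, -8572, -12484, -17428
-2208, -3000, -3912, -4944
-792, -912, -1032
-120, -120
Constant fifth difference = -120, so extend:
-1032 − 120 = -1152;  -4944 − 1152 = -6096;  -17428 − 6096 = -23524;  -50438 − 23524 = -73962;  -126927 − 73962 = -200889
-1152 − 120 = -1272;  -6096 − 1272 = -7368;  -23524 − 7368 = -30892;  -73962 − 30892 = -104854;  -200889 − 104854 = -305743
-1272 − 120 = -1392;  -7368 − 1392 = -8760;  -30892 − 8760 = -39652;  -104854 − 39652 = -144506;  -305743 − 144506 = -450249
-1392 − 120 = -1512;  -8760 − 1512 = -10272;  -39652 − 10272 = -49924;  -144506 − 49924 = -194430;  -450249 − 194430 = -644679

-644679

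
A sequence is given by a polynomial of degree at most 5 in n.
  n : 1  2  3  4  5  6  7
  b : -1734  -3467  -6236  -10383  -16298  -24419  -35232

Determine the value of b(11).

-116804

Δ: -1733, -2769, -4147, -5915, -8121, -10813
Δ²: -1036, -1378, -1768, -2206, -2692
Δ³: -342, -390, -438, -486
Δ⁴: -48, -48, -48
Fourth differences constant at -48.
-486 − 48 = -534;  -2692 − 534 = -3226;  -10813 − 3226 = -14039;  -35232 − 14039 = -49271
-534 − 48 = -582;  -3226 − 582 = -3808;  -14039 − 3808 = -17847;  -49271 − 17847 = -67118
-582 − 48 = -630;  -3808 − 630 = -4438;  -17847 − 4438 = -22285;  -67118 − 22285 = -89403
-630 − 48 = -678;  -4438 − 678 = -5116;  -22285 − 5116 = -27401;  -89403 − 27401 = -116804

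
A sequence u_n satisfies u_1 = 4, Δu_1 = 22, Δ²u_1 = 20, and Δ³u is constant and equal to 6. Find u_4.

136

Build the table forward from the leading diagonal:
Δ³: 6, 6, 6, 6
Δ²: 20, 26, 32, 38
Δ: 22, 42, 68, 100
u: 4, 26, 68, 136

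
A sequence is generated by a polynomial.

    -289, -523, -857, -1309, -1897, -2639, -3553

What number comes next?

Δ: -234 , -334 , -452 , -588 , -742 , -914
Δ²: -100 , -118 , -136 , -154 , -172
Δ³: -18 , -18 , -18 , -18
Constant third difference = -18, so extend:
-172 − 18 = -190;  -914 − 190 = -1104;  -3553 − 1104 = -4657

-4657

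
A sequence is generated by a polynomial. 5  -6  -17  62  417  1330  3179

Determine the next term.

Δ: -11, -11, 79, 355, 913, 1849
Δ²: 0, 90, 276, 558, 936
Δ³: 90, 186, 282, 378
Δ⁴: 96, 96, 96
Constant fourth difference = 96, so extend:
378 + 96 = 474;  936 + 474 = 1410;  1849 + 1410 = 3259;  3179 + 3259 = 6438

6438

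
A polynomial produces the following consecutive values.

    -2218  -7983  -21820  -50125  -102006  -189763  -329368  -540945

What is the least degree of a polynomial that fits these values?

5

-5765, -13837, -28305, -51881, -87757, -139605, -211577
-8072, -14468, -23576, -35876, -51848, -71972
-6396, -9108, -12300, -15972, -20124
-2712, -3192, -3672, -4152
-480, -480, -480
The fifth differences are constant, so the polynomial has degree 5.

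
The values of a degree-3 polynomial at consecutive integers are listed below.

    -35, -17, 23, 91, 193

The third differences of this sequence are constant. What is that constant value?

6

D1: 18, 40, 68, 102
D2: 22, 28, 34
D3: 6, 6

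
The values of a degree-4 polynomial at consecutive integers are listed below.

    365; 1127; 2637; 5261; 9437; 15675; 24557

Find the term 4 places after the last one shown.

100685

D1: 762 , 1510 , 2624 , 4176 , 6238 , 8882
D2: 748 , 1114 , 1552 , 2062 , 2644
D3: 366 , 438 , 510 , 582
D4: 72 , 72 , 72
The fourth differences are constant (72).
582 + 72 = 654;  2644 + 654 = 3298;  8882 + 3298 = 12180;  24557 + 12180 = 36737
654 + 72 = 726;  3298 + 726 = 4024;  12180 + 4024 = 16204;  36737 + 16204 = 52941
726 + 72 = 798;  4024 + 798 = 4822;  16204 + 4822 = 21026;  52941 + 21026 = 73967
798 + 72 = 870;  4822 + 870 = 5692;  21026 + 5692 = 26718;  73967 + 26718 = 100685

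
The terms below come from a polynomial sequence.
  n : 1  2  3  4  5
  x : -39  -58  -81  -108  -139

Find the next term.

-174

D1: -19, -23, -27, -31
D2: -4, -4, -4
The second differences are constant (-4).
-31 − 4 = -35;  -139 − 35 = -174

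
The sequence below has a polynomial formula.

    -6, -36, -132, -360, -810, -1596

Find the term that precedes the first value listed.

0

-30  -96  -228  -450  -786
-66  -132  -222  -336
-66  -90  -114
-24  -24
The fourth differences are constant at -24.
Work back: -66 + 24 = -42;  -66 + 42 = -24;  -30 + 24 = -6;  -6 + 6 = 0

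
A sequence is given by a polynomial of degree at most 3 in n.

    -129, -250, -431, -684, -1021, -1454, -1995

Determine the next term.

-2656

D1: -121  -181  -253  -337  -433  -541
D2: -60  -72  -84  -96  -108
D3: -12  -12  -12  -12
Third differences constant at -12.
-108 − 12 = -120;  -541 − 120 = -661;  -1995 − 661 = -2656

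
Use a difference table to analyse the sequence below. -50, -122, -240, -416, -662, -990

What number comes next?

-1412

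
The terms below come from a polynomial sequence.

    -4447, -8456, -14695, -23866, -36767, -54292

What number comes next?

-77431

-4009  -6239  -9171  -12901  -17525
-2230  -2932  -3730  -4624
-702  -798  -894
-96  -96
Fourth differences constant at -96.
-894 − 96 = -990;  -4624 − 990 = -5614;  -17525 − 5614 = -23139;  -54292 − 23139 = -77431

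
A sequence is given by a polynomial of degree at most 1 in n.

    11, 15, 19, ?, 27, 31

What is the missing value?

Using the first 3 terms:
Δ: 4  4
Constant first difference = 4.
Extend forward: 19 + 4 = 23

23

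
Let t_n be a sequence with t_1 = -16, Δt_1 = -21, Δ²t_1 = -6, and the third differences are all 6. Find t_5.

-112

Build the table forward from the leading diagonal:
Third differences: 6  6  6  6  6
Second differences: -6  0  6  12  18
First differences: -21  -27  -27  -21  -9
t: -16  -37  -64  -91  -112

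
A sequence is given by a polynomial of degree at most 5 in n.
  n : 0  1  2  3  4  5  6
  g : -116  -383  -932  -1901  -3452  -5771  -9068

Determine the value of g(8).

First differences: -267  -549  -969  -1551  -2319  -3297
Second differences: -282  -420  -582  -768  -978
Third differences: -138  -162  -186  -210
Fourth differences: -24  -24  -24
Fourth differences constant at -24.
-210 − 24 = -234;  -978 − 234 = -1212;  -3297 − 1212 = -4509;  -9068 − 4509 = -13577
-234 − 24 = -258;  -1212 − 258 = -1470;  -4509 − 1470 = -5979;  -13577 − 5979 = -19556

-19556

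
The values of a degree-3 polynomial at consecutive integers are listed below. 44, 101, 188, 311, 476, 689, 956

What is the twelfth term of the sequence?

3311

57, 87, 123, 165, 213, 267
30, 36, 42, 48, 54
6, 6, 6, 6
The third differences are constant (6).
54 + 6 = 60;  267 + 60 = 327;  956 + 327 = 1283
60 + 6 = 66;  327 + 66 = 393;  1283 + 393 = 1676
66 + 6 = 72;  393 + 72 = 465;  1676 + 465 = 2141
72 + 6 = 78;  465 + 78 = 543;  2141 + 543 = 2684
78 + 6 = 84;  543 + 84 = 627;  2684 + 627 = 3311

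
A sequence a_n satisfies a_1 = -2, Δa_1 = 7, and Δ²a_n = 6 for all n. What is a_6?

Build the table forward from the leading diagonal:
D2: 6  6  6  6  6  6
D1: 7  13  19  25  31  37
a: -2  5  18  37  62  93

93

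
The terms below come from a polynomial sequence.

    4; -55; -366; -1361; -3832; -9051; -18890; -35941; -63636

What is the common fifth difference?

Δ: -59, -311, -995, -2471, -5219, -9839, -17051, -27695
Δ²: -252, -684, -1476, -2748, -4620, -7212, -10644
Δ³: -432, -792, -1272, -1872, -2592, -3432
Δ⁴: -360, -480, -600, -720, -840
Δ⁵: -120, -120, -120, -120

-120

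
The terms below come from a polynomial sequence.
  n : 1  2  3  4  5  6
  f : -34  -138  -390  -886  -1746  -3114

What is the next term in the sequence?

-5158

-104 , -252 , -496 , -860 , -1368
-148 , -244 , -364 , -508
-96 , -120 , -144
-24 , -24
The fourth differences are constant (-24).
-144 − 24 = -168;  -508 − 168 = -676;  -1368 − 676 = -2044;  -3114 − 2044 = -5158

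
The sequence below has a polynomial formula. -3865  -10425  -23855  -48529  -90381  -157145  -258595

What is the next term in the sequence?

-406785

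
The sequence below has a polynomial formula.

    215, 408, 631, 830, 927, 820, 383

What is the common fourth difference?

-24

Δ: 193, 223, 199, 97, -107, -437
Δ²: 30, -24, -102, -204, -330
Δ³: -54, -78, -102, -126
Δ⁴: -24, -24, -24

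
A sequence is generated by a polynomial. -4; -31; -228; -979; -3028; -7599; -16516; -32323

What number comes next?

-58404

First differences: -27, -197, -751, -2049, -4571, -8917, -15807
Second differences: -170, -554, -1298, -2522, -4346, -6890
Third differences: -384, -744, -1224, -1824, -2544
Fourth differences: -360, -480, -600, -720
Fifth differences: -120, -120, -120
Constant fifth difference = -120, so extend:
-720 − 120 = -840;  -2544 − 840 = -3384;  -6890 − 3384 = -10274;  -15807 − 10274 = -26081;  -32323 − 26081 = -58404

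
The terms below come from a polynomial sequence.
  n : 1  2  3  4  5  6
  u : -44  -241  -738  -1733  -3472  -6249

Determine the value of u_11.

D1: -197, -497, -995, -1739, -2777
D2: -300, -498, -744, -1038
D3: -198, -246, -294
D4: -48, -48
Constant fourth difference = -48, so extend:
-294 − 48 = -342;  -1038 − 342 = -1380;  -2777 − 1380 = -4157;  -6249 − 4157 = -10406
-342 − 48 = -390;  -1380 − 390 = -1770;  -4157 − 1770 = -5927;  -10406 − 5927 = -16333
-390 − 48 = -438;  -1770 − 438 = -2208;  -5927 − 2208 = -8135;  -16333 − 8135 = -24468
-438 − 48 = -486;  -2208 − 486 = -2694;  -8135 − 2694 = -10829;  -24468 − 10829 = -35297
-486 − 48 = -534;  -2694 − 534 = -3228;  -10829 − 3228 = -14057;  -35297 − 14057 = -49354

-49354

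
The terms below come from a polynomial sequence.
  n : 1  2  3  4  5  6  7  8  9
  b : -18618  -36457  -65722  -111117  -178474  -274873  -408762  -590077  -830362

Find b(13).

-2675082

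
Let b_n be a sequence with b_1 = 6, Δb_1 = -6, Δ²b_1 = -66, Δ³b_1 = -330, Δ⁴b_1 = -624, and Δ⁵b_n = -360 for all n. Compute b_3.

Build the table forward from the leading diagonal:
Fifth differences: -360, -360, -360
Fourth differences: -624, -984, -1344
Third differences: -330, -954, -1938
Second differences: -66, -396, -1350
First differences: -6, -72, -468
b: 6, 0, -72

-72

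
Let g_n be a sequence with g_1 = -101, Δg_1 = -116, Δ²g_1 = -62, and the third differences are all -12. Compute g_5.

-985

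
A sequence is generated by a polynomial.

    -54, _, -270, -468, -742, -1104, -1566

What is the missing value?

Using the last 5 terms:
First differences: -198  -274  -362  -462
Second differences: -76  -88  -100
Third differences: -12  -12
Constant third difference = -12.
Extend backward: -76 + 12 = -64;  -198 + 64 = -134;  -270 + 134 = -136

-136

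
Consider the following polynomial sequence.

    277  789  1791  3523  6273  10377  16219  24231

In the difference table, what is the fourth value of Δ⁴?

48

D1: 512, 1002, 1732, 2750, 4104, 5842, 8012
D2: 490, 730, 1018, 1354, 1738, 2170
D3: 240, 288, 336, 384, 432
D4: 48, 48, 48, 48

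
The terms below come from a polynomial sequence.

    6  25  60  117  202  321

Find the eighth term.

First differences: 19 , 35 , 57 , 85 , 119
Second differences: 16 , 22 , 28 , 34
Third differences: 6 , 6 , 6
Third differences constant at 6.
34 + 6 = 40;  119 + 40 = 159;  321 + 159 = 480
40 + 6 = 46;  159 + 46 = 205;  480 + 205 = 685

685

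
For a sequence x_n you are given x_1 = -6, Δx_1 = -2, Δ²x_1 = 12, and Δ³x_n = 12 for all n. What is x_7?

402

Build the table forward from the leading diagonal:
Third differences: 12, 12, 12, 12, 12, 12, 12
Second differences: 12, 24, 36, 48, 60, 72, 84
First differences: -2, 10, 34, 70, 118, 178, 250
x: -6, -8, 2, 36, 106, 224, 402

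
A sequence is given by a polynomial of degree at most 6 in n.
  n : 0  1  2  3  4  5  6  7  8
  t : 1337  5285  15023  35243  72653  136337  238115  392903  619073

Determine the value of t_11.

1968995

3948, 9738, 20220, 37410, 63684, 101778, 154788, 226170
5790, 10482, 17190, 26274, 38094, 53010, 71382
4692, 6708, 9084, 11820, 14916, 18372
2016, 2376, 2736, 3096, 3456
360, 360, 360, 360
Constant fifth difference = 360, so extend:
3456 + 360 = 3816;  18372 + 3816 = 22188;  71382 + 22188 = 93570;  226170 + 93570 = 319740;  619073 + 319740 = 938813
3816 + 360 = 4176;  22188 + 4176 = 26364;  93570 + 26364 = 119934;  319740 + 119934 = 439674;  938813 + 439674 = 1378487
4176 + 360 = 4536;  26364 + 4536 = 30900;  119934 + 30900 = 150834;  439674 + 150834 = 590508;  1378487 + 590508 = 1968995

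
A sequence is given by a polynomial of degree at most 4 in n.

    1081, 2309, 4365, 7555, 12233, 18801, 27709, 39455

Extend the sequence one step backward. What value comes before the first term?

423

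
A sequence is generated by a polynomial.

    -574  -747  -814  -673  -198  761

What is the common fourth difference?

24

First differences: -173, -67, 141, 475, 959
Second differences: 106, 208, 334, 484
Third differences: 102, 126, 150
Fourth differences: 24, 24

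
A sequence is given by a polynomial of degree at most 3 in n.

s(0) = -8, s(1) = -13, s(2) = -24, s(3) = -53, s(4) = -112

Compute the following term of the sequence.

-213

First differences: -5  -11  -29  -59
Second differences: -6  -18  -30
Third differences: -12  -12
Constant third difference = -12, so extend:
-30 − 12 = -42;  -59 − 42 = -101;  -112 − 101 = -213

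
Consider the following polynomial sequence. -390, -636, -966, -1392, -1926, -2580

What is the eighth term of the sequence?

First differences: -246  -330  -426  -534  -654
Second differences: -84  -96  -108  -120
Third differences: -12  -12  -12
The third differences are constant (-12).
-120 − 12 = -132;  -654 − 132 = -786;  -2580 − 786 = -3366
-132 − 12 = -144;  -786 − 144 = -930;  -3366 − 930 = -4296

-4296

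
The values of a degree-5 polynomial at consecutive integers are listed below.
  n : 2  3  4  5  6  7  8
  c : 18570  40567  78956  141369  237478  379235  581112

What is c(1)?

Δ: 21997  38389  62413  96109  141757  201877
Δ²: 16392  24024  33696  45648  60120
Δ³: 7632  9672  11952  14472
Δ⁴: 2040  2280  2520
Δ⁵: 240  240
The fifth differences are constant at 240.
Work back: 2040 − 240 = 1800;  7632 − 1800 = 5832;  16392 − 5832 = 10560;  21997 − 10560 = 11437;  18570 − 11437 = 7133

7133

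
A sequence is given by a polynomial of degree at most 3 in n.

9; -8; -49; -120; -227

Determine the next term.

-376

-17 , -41 , -71 , -107
-24 , -30 , -36
-6 , -6
Third differences constant at -6.
-36 − 6 = -42;  -107 − 42 = -149;  -227 − 149 = -376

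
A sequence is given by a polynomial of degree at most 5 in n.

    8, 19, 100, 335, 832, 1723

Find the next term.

D1: 11, 81, 235, 497, 891
D2: 70, 154, 262, 394
D3: 84, 108, 132
D4: 24, 24
Constant fourth difference = 24, so extend:
132 + 24 = 156;  394 + 156 = 550;  891 + 550 = 1441;  1723 + 1441 = 3164

3164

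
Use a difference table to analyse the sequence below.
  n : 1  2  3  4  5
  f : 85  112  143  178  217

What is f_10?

Δ: 27, 31, 35, 39
Δ²: 4, 4, 4
The second differences are constant (4).
39 + 4 = 43;  217 + 43 = 260
43 + 4 = 47;  260 + 47 = 307
47 + 4 = 51;  307 + 51 = 358
51 + 4 = 55;  358 + 55 = 413
55 + 4 = 59;  413 + 59 = 472

472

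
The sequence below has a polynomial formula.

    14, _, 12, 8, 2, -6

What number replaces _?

14

Using the last 4 terms:
Δ: -4, -6, -8
Δ²: -2, -2
Constant second difference = -2.
Extend backward: -4 + 2 = -2;  12 + 2 = 14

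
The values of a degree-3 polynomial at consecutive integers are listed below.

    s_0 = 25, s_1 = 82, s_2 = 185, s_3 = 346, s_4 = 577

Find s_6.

57  103  161  231
46  58  70
12  12
Constant third difference = 12, so extend:
70 + 12 = 82;  231 + 82 = 313;  577 + 313 = 890
82 + 12 = 94;  313 + 94 = 407;  890 + 407 = 1297

1297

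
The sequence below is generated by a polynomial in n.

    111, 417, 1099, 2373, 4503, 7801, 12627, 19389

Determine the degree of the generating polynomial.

4

First differences: 306, 682, 1274, 2130, 3298, 4826, 6762
Second differences: 376, 592, 856, 1168, 1528, 1936
Third differences: 216, 264, 312, 360, 408
Fourth differences: 48, 48, 48, 48
The fourth differences are constant, so the polynomial has degree 4.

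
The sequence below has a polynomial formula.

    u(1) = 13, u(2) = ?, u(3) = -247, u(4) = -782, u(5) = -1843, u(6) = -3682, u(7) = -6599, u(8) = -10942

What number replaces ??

-34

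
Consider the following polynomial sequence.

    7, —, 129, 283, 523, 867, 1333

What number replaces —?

Using the last 5 terms:
154, 240, 344, 466
86, 104, 122
18, 18
Constant third difference = 18.
Extend backward: 86 − 18 = 68;  154 − 68 = 86;  129 − 86 = 43

43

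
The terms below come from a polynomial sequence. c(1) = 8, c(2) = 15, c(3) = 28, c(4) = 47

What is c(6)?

103

7 , 13 , 19
6 , 6
The second differences are constant (6).
19 + 6 = 25;  47 + 25 = 72
25 + 6 = 31;  72 + 31 = 103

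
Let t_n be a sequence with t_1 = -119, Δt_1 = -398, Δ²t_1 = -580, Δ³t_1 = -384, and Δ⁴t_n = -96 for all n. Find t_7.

-20327

Build the table forward from the leading diagonal:
Fourth differences: -96  -96  -96  -96  -96  -96  -96
Third differences: -384  -480  -576  -672  -768  -864  -960
Second differences: -580  -964  -1444  -2020  -2692  -3460  -4324
First differences: -398  -978  -1942  -3386  -5406  -8098  -11558
t: -119  -517  -1495  -3437  -6823  -12229  -20327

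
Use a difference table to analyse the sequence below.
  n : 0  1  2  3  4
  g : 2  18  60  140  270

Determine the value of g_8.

1530

16, 42, 80, 130
26, 38, 50
12, 12
Third differences constant at 12.
50 + 12 = 62;  130 + 62 = 192;  270 + 192 = 462
62 + 12 = 74;  192 + 74 = 266;  462 + 266 = 728
74 + 12 = 86;  266 + 86 = 352;  728 + 352 = 1080
86 + 12 = 98;  352 + 98 = 450;  1080 + 450 = 1530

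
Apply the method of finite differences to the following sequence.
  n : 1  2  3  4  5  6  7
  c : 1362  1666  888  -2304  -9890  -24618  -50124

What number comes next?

-91052

304 , -778 , -3192 , -7586 , -14728 , -25506
-1082 , -2414 , -4394 , -7142 , -10778
-1332 , -1980 , -2748 , -3636
-648 , -768 , -888
-120 , -120
Constant fifth difference = -120, so extend:
-888 − 120 = -1008;  -3636 − 1008 = -4644;  -10778 − 4644 = -15422;  -25506 − 15422 = -40928;  -50124 − 40928 = -91052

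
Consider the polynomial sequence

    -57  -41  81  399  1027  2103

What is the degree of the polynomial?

Δ: 16, 122, 318, 628, 1076
Δ²: 106, 196, 310, 448
Δ³: 90, 114, 138
Δ⁴: 24, 24
The fourth differences are constant, so the polynomial has degree 4.

4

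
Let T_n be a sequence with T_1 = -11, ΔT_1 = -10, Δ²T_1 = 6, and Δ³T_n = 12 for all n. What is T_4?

Build the table forward from the leading diagonal:
D3: 12  12  12  12
D2: 6  18  30  42
D1: -10  -4  14  44
T: -11  -21  -25  -11

-11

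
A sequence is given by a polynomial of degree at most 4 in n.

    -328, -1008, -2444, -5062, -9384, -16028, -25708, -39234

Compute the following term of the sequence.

-57512

D1: -680, -1436, -2618, -4322, -6644, -9680, -13526
D2: -756, -1182, -1704, -2322, -3036, -3846
D3: -426, -522, -618, -714, -810
D4: -96, -96, -96, -96
Fourth differences constant at -96.
-810 − 96 = -906;  -3846 − 906 = -4752;  -13526 − 4752 = -18278;  -39234 − 18278 = -57512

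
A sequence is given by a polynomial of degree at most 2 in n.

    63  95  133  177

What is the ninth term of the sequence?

D1: 32, 38, 44
D2: 6, 6
Second differences constant at 6.
44 + 6 = 50;  177 + 50 = 227
50 + 6 = 56;  227 + 56 = 283
56 + 6 = 62;  283 + 62 = 345
62 + 6 = 68;  345 + 68 = 413
68 + 6 = 74;  413 + 74 = 487

487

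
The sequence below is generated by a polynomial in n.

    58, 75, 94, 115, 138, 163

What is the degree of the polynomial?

D1: 17, 19, 21, 23, 25
D2: 2, 2, 2, 2
The second differences are constant, so the polynomial has degree 2.

2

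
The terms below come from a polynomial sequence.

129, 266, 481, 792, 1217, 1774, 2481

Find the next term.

3356

First differences: 137 , 215 , 311 , 425 , 557 , 707
Second differences: 78 , 96 , 114 , 132 , 150
Third differences: 18 , 18 , 18 , 18
The third differences are constant (18).
150 + 18 = 168;  707 + 168 = 875;  2481 + 875 = 3356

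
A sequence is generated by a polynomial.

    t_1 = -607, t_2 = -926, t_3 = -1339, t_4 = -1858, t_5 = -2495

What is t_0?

-370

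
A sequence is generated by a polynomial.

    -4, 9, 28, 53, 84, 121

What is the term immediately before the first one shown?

-11

13, 19, 25, 31, 37
6, 6, 6, 6
The second differences are constant at 6.
Work back: 13 − 6 = 7;  -4 − 7 = -11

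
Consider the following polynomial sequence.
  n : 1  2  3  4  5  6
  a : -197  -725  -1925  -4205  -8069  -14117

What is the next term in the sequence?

-23045

First differences: -528 , -1200 , -2280 , -3864 , -6048
Second differences: -672 , -1080 , -1584 , -2184
Third differences: -408 , -504 , -600
Fourth differences: -96 , -96
Fourth differences constant at -96.
-600 − 96 = -696;  -2184 − 696 = -2880;  -6048 − 2880 = -8928;  -14117 − 8928 = -23045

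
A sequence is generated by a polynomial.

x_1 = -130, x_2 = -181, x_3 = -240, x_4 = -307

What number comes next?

First differences: -51, -59, -67
Second differences: -8, -8
The second differences are constant (-8).
-67 − 8 = -75;  -307 − 75 = -382

-382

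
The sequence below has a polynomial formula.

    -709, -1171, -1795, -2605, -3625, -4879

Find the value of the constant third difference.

-24

D1: -462, -624, -810, -1020, -1254
D2: -162, -186, -210, -234
D3: -24, -24, -24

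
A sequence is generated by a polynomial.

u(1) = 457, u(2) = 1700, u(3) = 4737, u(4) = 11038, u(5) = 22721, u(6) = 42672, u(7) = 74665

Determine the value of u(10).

296476

First differences: 1243  3037  6301  11683  19951  31993
Second differences: 1794  3264  5382  8268  12042
Third differences: 1470  2118  2886  3774
Fourth differences: 648  768  888
Fifth differences: 120  120
Constant fifth difference = 120, so extend:
888 + 120 = 1008;  3774 + 1008 = 4782;  12042 + 4782 = 16824;  31993 + 16824 = 48817;  74665 + 48817 = 123482
1008 + 120 = 1128;  4782 + 1128 = 5910;  16824 + 5910 = 22734;  48817 + 22734 = 71551;  123482 + 71551 = 195033
1128 + 120 = 1248;  5910 + 1248 = 7158;  22734 + 7158 = 29892;  71551 + 29892 = 101443;  195033 + 101443 = 296476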